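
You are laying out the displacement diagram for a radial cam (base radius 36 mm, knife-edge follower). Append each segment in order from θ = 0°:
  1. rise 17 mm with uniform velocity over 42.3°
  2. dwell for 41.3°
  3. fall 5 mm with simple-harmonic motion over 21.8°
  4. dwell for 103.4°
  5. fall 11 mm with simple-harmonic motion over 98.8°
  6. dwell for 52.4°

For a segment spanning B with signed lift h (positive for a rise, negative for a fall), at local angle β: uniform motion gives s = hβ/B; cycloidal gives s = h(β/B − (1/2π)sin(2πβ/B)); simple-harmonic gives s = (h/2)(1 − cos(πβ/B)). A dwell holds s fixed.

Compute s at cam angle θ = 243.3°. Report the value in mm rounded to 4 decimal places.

seg 1 [0°–42.3°] uniform, h=17: full span → s += 17 → s = 17.0000
seg 2 [42.3°–83.6°] dwell: s stays 17.0000
seg 3 [83.6°–105.4°] simple-harmonic, h=-5: full span → s += -5 → s = 12.0000
seg 4 [105.4°–208.8°] dwell: s stays 12.0000
seg 5 [208.8°–307.6°] simple-harmonic, h=-11: θ=243.3° here. β=34.5, B=98.8. -11/2·(1 − cos(π·0.3492)) = -2.9906 → s = 9.0094

9.0094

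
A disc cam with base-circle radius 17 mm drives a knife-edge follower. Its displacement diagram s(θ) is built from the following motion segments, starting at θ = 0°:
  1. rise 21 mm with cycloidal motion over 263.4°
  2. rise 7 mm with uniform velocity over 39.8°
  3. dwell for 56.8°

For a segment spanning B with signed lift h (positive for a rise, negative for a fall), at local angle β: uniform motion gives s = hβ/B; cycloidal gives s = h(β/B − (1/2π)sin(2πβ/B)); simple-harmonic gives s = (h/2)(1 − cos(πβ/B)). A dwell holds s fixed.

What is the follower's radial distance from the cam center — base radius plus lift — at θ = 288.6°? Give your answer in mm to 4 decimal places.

seg 1 [0°–263.4°] cycloidal, h=21: full span → s += 21 → s = 21.0000
seg 2 [263.4°–303.2°] uniform, h=7: θ=288.6° here. β=25.2, B=39.8. 7·25.2/39.8 = 4.4322 → s = 25.4322
radial distance = base radius + s = 17 + 25.4322 = 42.4322

42.4322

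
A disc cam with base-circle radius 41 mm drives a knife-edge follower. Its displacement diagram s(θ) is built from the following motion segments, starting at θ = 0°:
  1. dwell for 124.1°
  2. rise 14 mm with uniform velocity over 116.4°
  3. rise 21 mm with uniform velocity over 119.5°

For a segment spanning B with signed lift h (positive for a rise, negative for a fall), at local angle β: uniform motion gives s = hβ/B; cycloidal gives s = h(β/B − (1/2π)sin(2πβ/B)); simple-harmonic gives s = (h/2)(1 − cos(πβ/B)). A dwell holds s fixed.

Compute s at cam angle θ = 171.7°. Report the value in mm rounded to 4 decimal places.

seg 1 [0°–124.1°] dwell: s stays 0.0000
seg 2 [124.1°–240.5°] uniform, h=14: θ=171.7° here. β=47.6, B=116.4. 14·47.6/116.4 = 5.7251 → s = 5.7251

5.7251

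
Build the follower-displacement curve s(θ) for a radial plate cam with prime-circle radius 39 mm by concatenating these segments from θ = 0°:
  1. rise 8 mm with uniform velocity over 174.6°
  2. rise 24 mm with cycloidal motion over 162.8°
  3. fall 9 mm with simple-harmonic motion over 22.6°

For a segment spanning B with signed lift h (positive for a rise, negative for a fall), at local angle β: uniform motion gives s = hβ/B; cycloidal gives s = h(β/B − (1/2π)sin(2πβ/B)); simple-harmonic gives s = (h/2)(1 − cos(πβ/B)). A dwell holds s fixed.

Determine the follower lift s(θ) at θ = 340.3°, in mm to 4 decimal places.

seg 1 [0°–174.6°] uniform, h=8: full span → s += 8 → s = 8.0000
seg 2 [174.6°–337.4°] cycloidal, h=24: full span → s += 24 → s = 32.0000
seg 3 [337.4°–360°] simple-harmonic, h=-9: θ=340.3° here. β=2.9, B=22.6. -9/2·(1 − cos(π·0.1283)) = -0.3607 → s = 31.6393

31.6393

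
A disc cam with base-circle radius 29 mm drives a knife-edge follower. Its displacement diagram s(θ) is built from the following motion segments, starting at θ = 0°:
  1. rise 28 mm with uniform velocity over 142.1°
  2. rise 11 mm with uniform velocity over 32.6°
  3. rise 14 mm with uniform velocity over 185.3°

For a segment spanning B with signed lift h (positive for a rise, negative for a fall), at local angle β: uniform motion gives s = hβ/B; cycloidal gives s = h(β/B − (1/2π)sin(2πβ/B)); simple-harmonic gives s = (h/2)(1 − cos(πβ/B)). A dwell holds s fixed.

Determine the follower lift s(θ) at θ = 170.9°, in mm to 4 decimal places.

seg 1 [0°–142.1°] uniform, h=28: full span → s += 28 → s = 28.0000
seg 2 [142.1°–174.7°] uniform, h=11: θ=170.9° here. β=28.8, B=32.6. 11·28.8/32.6 = 9.7178 → s = 37.7178

37.7178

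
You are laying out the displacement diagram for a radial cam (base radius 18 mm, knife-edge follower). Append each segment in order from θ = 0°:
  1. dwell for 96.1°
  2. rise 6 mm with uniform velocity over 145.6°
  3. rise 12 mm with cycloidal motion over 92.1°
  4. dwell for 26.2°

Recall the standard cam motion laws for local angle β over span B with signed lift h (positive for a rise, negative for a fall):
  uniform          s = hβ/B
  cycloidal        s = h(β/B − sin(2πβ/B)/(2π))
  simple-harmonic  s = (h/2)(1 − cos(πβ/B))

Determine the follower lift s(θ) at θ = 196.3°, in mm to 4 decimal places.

seg 1 [0°–96.1°] dwell: s stays 0.0000
seg 2 [96.1°–241.7°] uniform, h=6: θ=196.3° here. β=100.2, B=145.6. 6·100.2/145.6 = 4.1291 → s = 4.1291

4.1291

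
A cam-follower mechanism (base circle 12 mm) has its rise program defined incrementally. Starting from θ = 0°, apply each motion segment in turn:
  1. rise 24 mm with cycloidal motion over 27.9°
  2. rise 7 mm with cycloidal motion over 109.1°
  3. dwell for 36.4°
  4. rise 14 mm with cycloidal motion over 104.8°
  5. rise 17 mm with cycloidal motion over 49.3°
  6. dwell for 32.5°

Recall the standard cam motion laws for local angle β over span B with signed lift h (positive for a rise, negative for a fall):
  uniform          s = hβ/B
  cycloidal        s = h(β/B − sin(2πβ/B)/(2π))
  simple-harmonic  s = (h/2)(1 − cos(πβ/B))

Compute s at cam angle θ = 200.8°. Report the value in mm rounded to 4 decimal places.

seg 1 [0°–27.9°] cycloidal, h=24: full span → s += 24 → s = 24.0000
seg 2 [27.9°–137°] cycloidal, h=7: full span → s += 7 → s = 31.0000
seg 3 [137°–173.4°] dwell: s stays 31.0000
seg 4 [173.4°–278.2°] cycloidal, h=14: θ=200.8° here. β=27.4, B=104.8. 14·(0.2615 − sin(2π·0.2615)/(2π)) = 1.4379 → s = 32.4379

32.4379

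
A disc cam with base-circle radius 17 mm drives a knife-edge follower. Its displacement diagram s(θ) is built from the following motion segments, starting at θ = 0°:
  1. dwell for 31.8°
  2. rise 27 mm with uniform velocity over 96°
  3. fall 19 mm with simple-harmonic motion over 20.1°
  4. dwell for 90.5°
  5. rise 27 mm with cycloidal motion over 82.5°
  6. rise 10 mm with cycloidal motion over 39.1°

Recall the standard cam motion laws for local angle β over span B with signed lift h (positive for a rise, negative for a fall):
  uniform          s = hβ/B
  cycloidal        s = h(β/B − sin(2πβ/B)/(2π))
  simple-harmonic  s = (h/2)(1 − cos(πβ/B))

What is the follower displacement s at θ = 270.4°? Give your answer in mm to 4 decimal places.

seg 1 [0°–31.8°] dwell: s stays 0.0000
seg 2 [31.8°–127.8°] uniform, h=27: full span → s += 27 → s = 27.0000
seg 3 [127.8°–147.9°] simple-harmonic, h=-19: full span → s += -19 → s = 8.0000
seg 4 [147.9°–238.4°] dwell: s stays 8.0000
seg 5 [238.4°–320.9°] cycloidal, h=27: θ=270.4° here. β=32, B=82.5. 27·(0.3879 − sin(2π·0.3879)/(2π)) = 7.6897 → s = 15.6897

15.6897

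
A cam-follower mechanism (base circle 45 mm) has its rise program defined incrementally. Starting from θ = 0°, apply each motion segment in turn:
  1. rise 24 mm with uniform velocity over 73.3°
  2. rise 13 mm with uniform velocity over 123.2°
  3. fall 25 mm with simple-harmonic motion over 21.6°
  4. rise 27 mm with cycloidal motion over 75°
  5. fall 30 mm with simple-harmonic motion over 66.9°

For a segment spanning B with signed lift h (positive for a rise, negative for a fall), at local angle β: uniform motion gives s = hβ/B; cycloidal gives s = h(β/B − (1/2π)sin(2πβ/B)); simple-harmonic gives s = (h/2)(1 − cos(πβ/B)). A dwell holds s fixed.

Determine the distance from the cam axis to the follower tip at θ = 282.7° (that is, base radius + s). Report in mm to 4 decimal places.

seg 1 [0°–73.3°] uniform, h=24: full span → s += 24 → s = 24.0000
seg 2 [73.3°–196.5°] uniform, h=13: full span → s += 13 → s = 37.0000
seg 3 [196.5°–218.1°] simple-harmonic, h=-25: full span → s += -25 → s = 12.0000
seg 4 [218.1°–293.1°] cycloidal, h=27: θ=282.7° here. β=64.6, B=75. 27·(0.8613 − sin(2π·0.8613)/(2π)) = 26.5440 → s = 38.5440
radial distance = base radius + s = 45 + 38.5440 = 83.5440

83.5440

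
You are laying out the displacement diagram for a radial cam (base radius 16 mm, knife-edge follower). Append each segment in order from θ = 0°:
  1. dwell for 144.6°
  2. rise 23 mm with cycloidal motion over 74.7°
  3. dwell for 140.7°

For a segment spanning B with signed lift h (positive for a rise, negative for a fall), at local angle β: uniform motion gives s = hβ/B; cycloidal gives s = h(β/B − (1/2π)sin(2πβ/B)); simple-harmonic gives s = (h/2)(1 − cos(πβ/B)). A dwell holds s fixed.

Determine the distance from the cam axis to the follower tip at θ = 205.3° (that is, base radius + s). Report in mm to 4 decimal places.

seg 1 [0°–144.6°] dwell: s stays 0.0000
seg 2 [144.6°–219.3°] cycloidal, h=23: θ=205.3° here. β=60.7, B=74.7. 23·(0.8126 − sin(2π·0.8126)/(2π)) = 22.0706 → s = 22.0706
radial distance = base radius + s = 16 + 22.0706 = 38.0706

38.0706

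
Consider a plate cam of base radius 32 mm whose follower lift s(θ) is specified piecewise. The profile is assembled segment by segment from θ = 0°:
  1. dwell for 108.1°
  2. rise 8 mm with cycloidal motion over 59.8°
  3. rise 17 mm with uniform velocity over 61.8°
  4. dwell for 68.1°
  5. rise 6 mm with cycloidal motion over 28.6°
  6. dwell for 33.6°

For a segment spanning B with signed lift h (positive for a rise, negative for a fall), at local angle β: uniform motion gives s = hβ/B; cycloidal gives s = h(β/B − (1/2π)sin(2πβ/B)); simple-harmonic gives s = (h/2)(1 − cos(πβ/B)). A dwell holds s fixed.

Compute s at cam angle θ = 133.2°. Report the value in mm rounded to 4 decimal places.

seg 1 [0°–108.1°] dwell: s stays 0.0000
seg 2 [108.1°–167.9°] cycloidal, h=8: θ=133.2° here. β=25.1, B=59.8. 8·(0.4197 − sin(2π·0.4197)/(2π)) = 2.7426 → s = 2.7426

2.7426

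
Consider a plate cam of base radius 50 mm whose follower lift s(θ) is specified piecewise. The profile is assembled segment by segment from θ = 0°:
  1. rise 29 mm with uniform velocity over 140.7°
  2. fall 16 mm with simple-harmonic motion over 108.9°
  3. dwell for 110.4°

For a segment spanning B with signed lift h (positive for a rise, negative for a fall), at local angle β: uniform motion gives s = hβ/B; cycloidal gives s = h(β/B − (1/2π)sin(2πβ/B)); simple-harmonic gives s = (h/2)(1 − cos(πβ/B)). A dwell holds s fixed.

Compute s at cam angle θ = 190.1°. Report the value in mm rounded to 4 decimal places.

seg 1 [0°–140.7°] uniform, h=29: full span → s += 29 → s = 29.0000
seg 2 [140.7°–249.6°] simple-harmonic, h=-16: θ=190.1° here. β=49.4, B=108.9. -16/2·(1 − cos(π·0.4536)) = -6.8386 → s = 22.1614

22.1614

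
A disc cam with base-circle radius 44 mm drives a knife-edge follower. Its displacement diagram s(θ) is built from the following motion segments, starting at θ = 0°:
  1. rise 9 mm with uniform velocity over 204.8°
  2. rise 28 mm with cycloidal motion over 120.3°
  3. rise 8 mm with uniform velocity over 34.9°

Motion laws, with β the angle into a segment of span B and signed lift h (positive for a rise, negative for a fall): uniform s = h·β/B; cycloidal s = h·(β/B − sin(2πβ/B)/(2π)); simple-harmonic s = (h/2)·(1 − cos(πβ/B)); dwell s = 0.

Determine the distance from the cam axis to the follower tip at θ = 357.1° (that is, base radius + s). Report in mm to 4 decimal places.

seg 1 [0°–204.8°] uniform, h=9: full span → s += 9 → s = 9.0000
seg 2 [204.8°–325.1°] cycloidal, h=28: full span → s += 28 → s = 37.0000
seg 3 [325.1°–360°] uniform, h=8: θ=357.1° here. β=32, B=34.9. 8·32/34.9 = 7.3352 → s = 44.3352
radial distance = base radius + s = 44 + 44.3352 = 88.3352

88.3352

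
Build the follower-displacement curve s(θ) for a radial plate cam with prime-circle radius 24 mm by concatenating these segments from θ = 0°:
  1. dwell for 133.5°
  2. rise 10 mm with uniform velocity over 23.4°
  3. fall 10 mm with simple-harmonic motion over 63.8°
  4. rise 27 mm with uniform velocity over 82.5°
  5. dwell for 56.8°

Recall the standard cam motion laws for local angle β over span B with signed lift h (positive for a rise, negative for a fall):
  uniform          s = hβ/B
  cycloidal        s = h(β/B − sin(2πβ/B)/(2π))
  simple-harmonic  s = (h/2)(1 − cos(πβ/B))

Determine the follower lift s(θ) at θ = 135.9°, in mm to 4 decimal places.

seg 1 [0°–133.5°] dwell: s stays 0.0000
seg 2 [133.5°–156.9°] uniform, h=10: θ=135.9° here. β=2.4, B=23.4. 10·2.4/23.4 = 1.0256 → s = 1.0256

1.0256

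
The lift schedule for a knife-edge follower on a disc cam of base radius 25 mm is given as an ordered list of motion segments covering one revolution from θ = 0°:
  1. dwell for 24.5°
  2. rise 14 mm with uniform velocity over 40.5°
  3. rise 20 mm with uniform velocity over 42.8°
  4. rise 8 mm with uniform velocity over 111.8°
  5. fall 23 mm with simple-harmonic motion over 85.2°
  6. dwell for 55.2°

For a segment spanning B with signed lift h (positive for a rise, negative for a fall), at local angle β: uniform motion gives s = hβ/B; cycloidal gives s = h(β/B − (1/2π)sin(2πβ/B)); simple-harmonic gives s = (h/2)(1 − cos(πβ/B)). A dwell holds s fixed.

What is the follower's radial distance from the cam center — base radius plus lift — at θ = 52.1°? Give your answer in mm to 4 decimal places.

seg 1 [0°–24.5°] dwell: s stays 0.0000
seg 2 [24.5°–65°] uniform, h=14: θ=52.1° here. β=27.6, B=40.5. 14·27.6/40.5 = 9.5407 → s = 9.5407
radial distance = base radius + s = 25 + 9.5407 = 34.5407

34.5407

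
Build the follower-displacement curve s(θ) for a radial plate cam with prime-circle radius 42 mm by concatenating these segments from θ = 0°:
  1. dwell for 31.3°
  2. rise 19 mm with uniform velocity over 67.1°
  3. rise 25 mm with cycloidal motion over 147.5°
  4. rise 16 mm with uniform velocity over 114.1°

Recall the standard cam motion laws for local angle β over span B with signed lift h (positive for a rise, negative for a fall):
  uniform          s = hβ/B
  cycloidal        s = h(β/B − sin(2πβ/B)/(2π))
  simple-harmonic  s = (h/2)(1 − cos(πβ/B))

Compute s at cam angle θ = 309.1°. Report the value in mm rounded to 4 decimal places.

seg 1 [0°–31.3°] dwell: s stays 0.0000
seg 2 [31.3°–98.4°] uniform, h=19: full span → s += 19 → s = 19.0000
seg 3 [98.4°–245.9°] cycloidal, h=25: full span → s += 25 → s = 44.0000
seg 4 [245.9°–360°] uniform, h=16: θ=309.1° here. β=63.2, B=114.1. 16·63.2/114.1 = 8.8624 → s = 52.8624

52.8624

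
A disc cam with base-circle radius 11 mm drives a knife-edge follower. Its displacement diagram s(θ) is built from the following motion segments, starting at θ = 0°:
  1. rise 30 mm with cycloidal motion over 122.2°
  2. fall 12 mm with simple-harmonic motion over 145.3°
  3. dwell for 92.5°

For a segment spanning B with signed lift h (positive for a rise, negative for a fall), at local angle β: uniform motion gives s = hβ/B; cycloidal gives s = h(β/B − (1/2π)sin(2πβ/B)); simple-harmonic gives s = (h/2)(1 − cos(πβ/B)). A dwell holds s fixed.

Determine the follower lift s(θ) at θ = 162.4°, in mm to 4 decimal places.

seg 1 [0°–122.2°] cycloidal, h=30: full span → s += 30 → s = 30.0000
seg 2 [122.2°–267.5°] simple-harmonic, h=-12: θ=162.4° here. β=40.2, B=145.3. -12/2·(1 − cos(π·0.2767)) = -2.1273 → s = 27.8727

27.8727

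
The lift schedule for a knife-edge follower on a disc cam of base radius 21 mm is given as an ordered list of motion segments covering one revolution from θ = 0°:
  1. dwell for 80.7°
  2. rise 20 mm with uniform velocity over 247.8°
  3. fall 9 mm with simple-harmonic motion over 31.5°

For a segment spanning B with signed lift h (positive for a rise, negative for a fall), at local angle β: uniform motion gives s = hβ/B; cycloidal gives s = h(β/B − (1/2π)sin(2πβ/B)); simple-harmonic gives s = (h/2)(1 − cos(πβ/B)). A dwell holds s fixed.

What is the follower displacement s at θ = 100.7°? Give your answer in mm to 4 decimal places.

seg 1 [0°–80.7°] dwell: s stays 0.0000
seg 2 [80.7°–328.5°] uniform, h=20: θ=100.7° here. β=20, B=247.8. 20·20/247.8 = 1.6142 → s = 1.6142

1.6142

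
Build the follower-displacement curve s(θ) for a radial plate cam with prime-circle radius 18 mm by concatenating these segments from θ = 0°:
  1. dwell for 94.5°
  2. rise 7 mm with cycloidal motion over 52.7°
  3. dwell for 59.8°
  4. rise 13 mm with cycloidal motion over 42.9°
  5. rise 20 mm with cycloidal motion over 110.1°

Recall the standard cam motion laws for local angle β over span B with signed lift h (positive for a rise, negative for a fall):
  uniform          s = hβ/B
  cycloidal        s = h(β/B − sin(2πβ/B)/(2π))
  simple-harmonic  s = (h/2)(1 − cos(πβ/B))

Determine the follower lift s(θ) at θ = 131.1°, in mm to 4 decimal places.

seg 1 [0°–94.5°] dwell: s stays 0.0000
seg 2 [94.5°–147.2°] cycloidal, h=7: θ=131.1° here. β=36.6, B=52.7. 7·(0.6945 − sin(2π·0.6945)/(2π)) = 5.9085 → s = 5.9085

5.9085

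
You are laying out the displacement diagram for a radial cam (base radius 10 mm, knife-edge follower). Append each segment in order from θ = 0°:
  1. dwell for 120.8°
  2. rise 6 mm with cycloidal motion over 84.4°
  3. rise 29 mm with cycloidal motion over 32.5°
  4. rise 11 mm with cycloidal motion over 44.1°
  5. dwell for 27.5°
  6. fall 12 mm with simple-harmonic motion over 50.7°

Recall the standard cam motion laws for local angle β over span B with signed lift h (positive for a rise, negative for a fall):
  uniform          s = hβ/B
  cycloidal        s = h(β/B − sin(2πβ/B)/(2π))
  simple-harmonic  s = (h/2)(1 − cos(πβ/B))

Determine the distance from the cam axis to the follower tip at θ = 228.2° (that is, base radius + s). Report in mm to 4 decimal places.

seg 1 [0°–120.8°] dwell: s stays 0.0000
seg 2 [120.8°–205.2°] cycloidal, h=6: full span → s += 6 → s = 6.0000
seg 3 [205.2°–237.7°] cycloidal, h=29: θ=228.2° here. β=23, B=32.5. 29·(0.7077 − sin(2π·0.7077)/(2π)) = 24.9765 → s = 30.9765
radial distance = base radius + s = 10 + 30.9765 = 40.9765

40.9765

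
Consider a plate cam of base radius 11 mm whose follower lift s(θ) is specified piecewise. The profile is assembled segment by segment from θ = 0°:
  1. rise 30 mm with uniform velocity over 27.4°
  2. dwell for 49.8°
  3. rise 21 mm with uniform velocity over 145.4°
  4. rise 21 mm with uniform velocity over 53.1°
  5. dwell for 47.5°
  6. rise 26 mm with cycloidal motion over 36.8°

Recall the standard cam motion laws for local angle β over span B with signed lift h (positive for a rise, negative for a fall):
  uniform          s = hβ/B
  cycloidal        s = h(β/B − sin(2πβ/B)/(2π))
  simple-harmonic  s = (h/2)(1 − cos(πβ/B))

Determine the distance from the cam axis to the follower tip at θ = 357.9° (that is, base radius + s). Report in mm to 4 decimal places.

seg 1 [0°–27.4°] uniform, h=30: full span → s += 30 → s = 30.0000
seg 2 [27.4°–77.2°] dwell: s stays 30.0000
seg 3 [77.2°–222.6°] uniform, h=21: full span → s += 21 → s = 51.0000
seg 4 [222.6°–275.7°] uniform, h=21: full span → s += 21 → s = 72.0000
seg 5 [275.7°–323.2°] dwell: s stays 72.0000
seg 6 [323.2°–360°] cycloidal, h=26: θ=357.9° here. β=34.7, B=36.8. 26·(0.9429 − sin(2π·0.9429)/(2π)) = 25.9684 → s = 97.9684
radial distance = base radius + s = 11 + 97.9684 = 108.9684

108.9684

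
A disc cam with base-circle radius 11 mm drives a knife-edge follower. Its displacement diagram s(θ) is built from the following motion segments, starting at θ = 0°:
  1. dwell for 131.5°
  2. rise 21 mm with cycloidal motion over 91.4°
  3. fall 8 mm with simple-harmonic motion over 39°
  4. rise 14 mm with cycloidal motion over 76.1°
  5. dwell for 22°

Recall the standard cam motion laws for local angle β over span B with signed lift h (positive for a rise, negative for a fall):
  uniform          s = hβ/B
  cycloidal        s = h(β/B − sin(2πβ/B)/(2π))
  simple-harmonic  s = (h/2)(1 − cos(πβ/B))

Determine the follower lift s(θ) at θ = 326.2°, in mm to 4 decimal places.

seg 1 [0°–131.5°] dwell: s stays 0.0000
seg 2 [131.5°–222.9°] cycloidal, h=21: full span → s += 21 → s = 21.0000
seg 3 [222.9°–261.9°] simple-harmonic, h=-8: full span → s += -8 → s = 13.0000
seg 4 [261.9°–338°] cycloidal, h=14: θ=326.2° here. β=64.3, B=76.1. 14·(0.8449 − sin(2π·0.8449)/(2π)) = 13.6725 → s = 26.6725

26.6725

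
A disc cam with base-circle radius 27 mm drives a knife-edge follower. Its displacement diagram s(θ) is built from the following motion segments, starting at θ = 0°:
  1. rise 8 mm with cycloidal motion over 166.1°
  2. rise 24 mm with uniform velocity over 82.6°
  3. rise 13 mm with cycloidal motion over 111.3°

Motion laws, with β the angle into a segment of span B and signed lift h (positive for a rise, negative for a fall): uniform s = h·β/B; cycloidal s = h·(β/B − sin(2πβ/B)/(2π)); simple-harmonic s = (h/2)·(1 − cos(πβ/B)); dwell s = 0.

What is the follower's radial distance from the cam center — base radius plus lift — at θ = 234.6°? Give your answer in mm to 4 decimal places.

seg 1 [0°–166.1°] cycloidal, h=8: full span → s += 8 → s = 8.0000
seg 2 [166.1°–248.7°] uniform, h=24: θ=234.6° here. β=68.5, B=82.6. 24·68.5/82.6 = 19.9031 → s = 27.9031
radial distance = base radius + s = 27 + 27.9031 = 54.9031

54.9031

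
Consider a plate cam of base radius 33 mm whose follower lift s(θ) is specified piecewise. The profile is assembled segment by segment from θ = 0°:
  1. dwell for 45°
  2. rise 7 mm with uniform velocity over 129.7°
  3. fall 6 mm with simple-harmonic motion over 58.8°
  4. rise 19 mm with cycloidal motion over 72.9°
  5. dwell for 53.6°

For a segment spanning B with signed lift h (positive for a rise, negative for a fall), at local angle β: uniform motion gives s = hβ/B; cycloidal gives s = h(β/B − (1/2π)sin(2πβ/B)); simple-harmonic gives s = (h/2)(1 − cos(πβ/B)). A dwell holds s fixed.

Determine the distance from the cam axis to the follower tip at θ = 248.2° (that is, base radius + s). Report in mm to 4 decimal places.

seg 1 [0°–45°] dwell: s stays 0.0000
seg 2 [45°–174.7°] uniform, h=7: full span → s += 7 → s = 7.0000
seg 3 [174.7°–233.5°] simple-harmonic, h=-6: full span → s += -6 → s = 1.0000
seg 4 [233.5°–306.4°] cycloidal, h=19: θ=248.2° here. β=14.7, B=72.9. 19·(0.2016 − sin(2π·0.2016)/(2π)) = 0.9458 → s = 1.9458
radial distance = base radius + s = 33 + 1.9458 = 34.9458

34.9458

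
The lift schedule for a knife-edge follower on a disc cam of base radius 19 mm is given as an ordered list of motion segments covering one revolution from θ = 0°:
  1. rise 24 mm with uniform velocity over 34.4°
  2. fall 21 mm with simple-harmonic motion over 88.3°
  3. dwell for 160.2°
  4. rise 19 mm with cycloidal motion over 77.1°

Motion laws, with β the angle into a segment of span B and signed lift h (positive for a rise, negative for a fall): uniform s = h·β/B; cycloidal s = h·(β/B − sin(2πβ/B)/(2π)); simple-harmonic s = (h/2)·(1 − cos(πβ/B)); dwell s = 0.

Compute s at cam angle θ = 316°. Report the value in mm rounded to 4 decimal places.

seg 1 [0°–34.4°] uniform, h=24: full span → s += 24 → s = 24.0000
seg 2 [34.4°–122.7°] simple-harmonic, h=-21: full span → s += -21 → s = 3.0000
seg 3 [122.7°–282.9°] dwell: s stays 3.0000
seg 4 [282.9°–360°] cycloidal, h=19: θ=316° here. β=33.1, B=77.1. 19·(0.4293 − sin(2π·0.4293)/(2π)) = 6.8576 → s = 9.8576

9.8576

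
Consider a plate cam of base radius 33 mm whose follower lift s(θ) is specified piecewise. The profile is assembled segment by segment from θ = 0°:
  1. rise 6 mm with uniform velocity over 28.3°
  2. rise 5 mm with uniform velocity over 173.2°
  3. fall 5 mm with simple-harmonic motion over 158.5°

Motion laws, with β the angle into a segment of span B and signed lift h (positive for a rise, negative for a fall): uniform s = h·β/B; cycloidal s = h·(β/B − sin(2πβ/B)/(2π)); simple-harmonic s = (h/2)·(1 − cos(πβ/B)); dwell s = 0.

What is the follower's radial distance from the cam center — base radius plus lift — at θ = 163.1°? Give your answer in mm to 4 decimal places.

seg 1 [0°–28.3°] uniform, h=6: full span → s += 6 → s = 6.0000
seg 2 [28.3°–201.5°] uniform, h=5: θ=163.1° here. β=134.8, B=173.2. 5·134.8/173.2 = 3.8915 → s = 9.8915
radial distance = base radius + s = 33 + 9.8915 = 42.8915

42.8915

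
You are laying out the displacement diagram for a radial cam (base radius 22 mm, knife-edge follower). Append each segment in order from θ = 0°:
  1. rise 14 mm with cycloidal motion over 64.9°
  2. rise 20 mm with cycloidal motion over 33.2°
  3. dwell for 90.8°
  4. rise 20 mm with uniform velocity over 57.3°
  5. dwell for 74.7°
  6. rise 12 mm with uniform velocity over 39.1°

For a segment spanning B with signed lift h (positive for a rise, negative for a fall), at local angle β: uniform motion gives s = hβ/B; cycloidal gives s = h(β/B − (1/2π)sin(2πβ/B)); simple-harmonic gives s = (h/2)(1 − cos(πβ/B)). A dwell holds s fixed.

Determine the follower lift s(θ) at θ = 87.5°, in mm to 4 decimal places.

seg 1 [0°–64.9°] cycloidal, h=14: full span → s += 14 → s = 14.0000
seg 2 [64.9°–98.1°] cycloidal, h=20: θ=87.5° here. β=22.6, B=33.2. 20·(0.6807 − sin(2π·0.6807)/(2π)) = 16.5007 → s = 30.5007

30.5007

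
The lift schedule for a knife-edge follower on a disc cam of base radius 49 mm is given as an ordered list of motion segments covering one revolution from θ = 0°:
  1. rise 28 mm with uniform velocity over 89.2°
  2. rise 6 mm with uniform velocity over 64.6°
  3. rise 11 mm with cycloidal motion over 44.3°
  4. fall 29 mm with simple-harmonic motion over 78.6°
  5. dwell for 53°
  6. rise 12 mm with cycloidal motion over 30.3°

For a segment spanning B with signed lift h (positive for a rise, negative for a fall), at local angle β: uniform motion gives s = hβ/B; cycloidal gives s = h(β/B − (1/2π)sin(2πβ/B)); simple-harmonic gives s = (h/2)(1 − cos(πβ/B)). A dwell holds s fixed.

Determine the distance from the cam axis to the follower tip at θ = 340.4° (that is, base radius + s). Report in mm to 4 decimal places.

seg 1 [0°–89.2°] uniform, h=28: full span → s += 28 → s = 28.0000
seg 2 [89.2°–153.8°] uniform, h=6: full span → s += 6 → s = 34.0000
seg 3 [153.8°–198.1°] cycloidal, h=11: full span → s += 11 → s = 45.0000
seg 4 [198.1°–276.7°] simple-harmonic, h=-29: full span → s += -29 → s = 16.0000
seg 5 [276.7°–329.7°] dwell: s stays 16.0000
seg 6 [329.7°–360°] cycloidal, h=12: θ=340.4° here. β=10.7, B=30.3. 12·(0.3531 − sin(2π·0.3531)/(2π)) = 2.7149 → s = 18.7149
radial distance = base radius + s = 49 + 18.7149 = 67.7149

67.7149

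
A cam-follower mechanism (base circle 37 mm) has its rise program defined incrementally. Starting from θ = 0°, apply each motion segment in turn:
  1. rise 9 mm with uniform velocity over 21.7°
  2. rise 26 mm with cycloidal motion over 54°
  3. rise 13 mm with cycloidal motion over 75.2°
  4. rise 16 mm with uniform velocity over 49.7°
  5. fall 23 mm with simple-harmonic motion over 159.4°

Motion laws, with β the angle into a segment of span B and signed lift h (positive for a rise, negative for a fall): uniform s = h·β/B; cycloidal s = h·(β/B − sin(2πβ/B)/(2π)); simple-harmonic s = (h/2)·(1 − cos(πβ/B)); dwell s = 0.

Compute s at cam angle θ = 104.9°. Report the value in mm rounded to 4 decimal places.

seg 1 [0°–21.7°] uniform, h=9: full span → s += 9 → s = 9.0000
seg 2 [21.7°–75.7°] cycloidal, h=26: full span → s += 26 → s = 35.0000
seg 3 [75.7°–150.9°] cycloidal, h=13: θ=104.9° here. β=29.2, B=75.2. 13·(0.3883 − sin(2π·0.3883)/(2π)) = 3.7121 → s = 38.7121

38.7121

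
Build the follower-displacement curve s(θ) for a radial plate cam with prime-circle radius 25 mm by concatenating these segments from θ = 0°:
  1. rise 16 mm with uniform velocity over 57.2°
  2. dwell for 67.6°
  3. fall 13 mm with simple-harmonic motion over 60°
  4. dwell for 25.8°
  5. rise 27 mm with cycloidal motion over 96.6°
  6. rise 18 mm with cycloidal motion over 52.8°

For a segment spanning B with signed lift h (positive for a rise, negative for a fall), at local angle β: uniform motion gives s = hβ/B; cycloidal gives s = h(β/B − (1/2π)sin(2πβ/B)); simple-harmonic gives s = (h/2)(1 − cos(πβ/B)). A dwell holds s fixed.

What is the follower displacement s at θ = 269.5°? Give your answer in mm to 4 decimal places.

seg 1 [0°–57.2°] uniform, h=16: full span → s += 16 → s = 16.0000
seg 2 [57.2°–124.8°] dwell: s stays 16.0000
seg 3 [124.8°–184.8°] simple-harmonic, h=-13: full span → s += -13 → s = 3.0000
seg 4 [184.8°–210.6°] dwell: s stays 3.0000
seg 5 [210.6°–307.2°] cycloidal, h=27: θ=269.5° here. β=58.9, B=96.6. 27·(0.6097 − sin(2π·0.6097)/(2π)) = 19.1963 → s = 22.1963

22.1963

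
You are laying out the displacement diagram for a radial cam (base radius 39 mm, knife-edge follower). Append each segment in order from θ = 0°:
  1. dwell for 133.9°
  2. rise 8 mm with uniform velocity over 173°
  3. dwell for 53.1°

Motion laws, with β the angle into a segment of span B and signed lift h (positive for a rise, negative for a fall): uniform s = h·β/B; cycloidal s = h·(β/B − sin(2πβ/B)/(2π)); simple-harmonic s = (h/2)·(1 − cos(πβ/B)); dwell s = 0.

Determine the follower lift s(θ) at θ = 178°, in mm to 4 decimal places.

seg 1 [0°–133.9°] dwell: s stays 0.0000
seg 2 [133.9°–306.9°] uniform, h=8: θ=178° here. β=44.1, B=173. 8·44.1/173 = 2.0393 → s = 2.0393

2.0393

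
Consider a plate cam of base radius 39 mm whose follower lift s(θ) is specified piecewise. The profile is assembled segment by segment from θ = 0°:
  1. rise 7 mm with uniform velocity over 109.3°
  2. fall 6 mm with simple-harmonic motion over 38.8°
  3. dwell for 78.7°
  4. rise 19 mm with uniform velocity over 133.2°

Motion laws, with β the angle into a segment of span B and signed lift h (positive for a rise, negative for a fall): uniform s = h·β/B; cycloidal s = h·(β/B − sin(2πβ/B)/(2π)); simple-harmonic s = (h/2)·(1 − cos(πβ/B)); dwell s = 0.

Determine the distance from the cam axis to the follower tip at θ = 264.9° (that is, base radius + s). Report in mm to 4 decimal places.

seg 1 [0°–109.3°] uniform, h=7: full span → s += 7 → s = 7.0000
seg 2 [109.3°–148.1°] simple-harmonic, h=-6: full span → s += -6 → s = 1.0000
seg 3 [148.1°–226.8°] dwell: s stays 1.0000
seg 4 [226.8°–360°] uniform, h=19: θ=264.9° here. β=38.1, B=133.2. 19·38.1/133.2 = 5.4347 → s = 6.4347
radial distance = base radius + s = 39 + 6.4347 = 45.4347

45.4347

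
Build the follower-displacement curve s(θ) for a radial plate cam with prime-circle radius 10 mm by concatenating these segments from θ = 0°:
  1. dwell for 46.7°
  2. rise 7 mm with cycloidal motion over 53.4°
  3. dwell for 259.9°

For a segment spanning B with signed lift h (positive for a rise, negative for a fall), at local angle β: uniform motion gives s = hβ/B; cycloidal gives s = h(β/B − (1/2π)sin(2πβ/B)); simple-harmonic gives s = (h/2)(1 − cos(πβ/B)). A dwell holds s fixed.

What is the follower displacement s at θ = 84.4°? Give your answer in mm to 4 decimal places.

seg 1 [0°–46.7°] dwell: s stays 0.0000
seg 2 [46.7°–100.1°] cycloidal, h=7: θ=84.4° here. β=37.7, B=53.4. 7·(0.7060 − sin(2π·0.7060)/(2π)) = 6.0137 → s = 6.0137

6.0137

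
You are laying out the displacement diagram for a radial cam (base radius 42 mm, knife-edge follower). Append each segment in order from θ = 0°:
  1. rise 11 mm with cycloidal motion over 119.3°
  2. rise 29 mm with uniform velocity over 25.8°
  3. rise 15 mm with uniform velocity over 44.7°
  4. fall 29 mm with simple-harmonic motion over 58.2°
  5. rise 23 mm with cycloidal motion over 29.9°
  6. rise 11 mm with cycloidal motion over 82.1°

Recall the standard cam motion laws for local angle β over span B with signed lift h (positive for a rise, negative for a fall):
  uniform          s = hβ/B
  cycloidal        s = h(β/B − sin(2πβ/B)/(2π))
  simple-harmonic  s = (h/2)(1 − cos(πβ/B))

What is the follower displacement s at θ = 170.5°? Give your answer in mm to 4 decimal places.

seg 1 [0°–119.3°] cycloidal, h=11: full span → s += 11 → s = 11.0000
seg 2 [119.3°–145.1°] uniform, h=29: full span → s += 29 → s = 40.0000
seg 3 [145.1°–189.8°] uniform, h=15: θ=170.5° here. β=25.4, B=44.7. 15·25.4/44.7 = 8.5235 → s = 48.5235

48.5235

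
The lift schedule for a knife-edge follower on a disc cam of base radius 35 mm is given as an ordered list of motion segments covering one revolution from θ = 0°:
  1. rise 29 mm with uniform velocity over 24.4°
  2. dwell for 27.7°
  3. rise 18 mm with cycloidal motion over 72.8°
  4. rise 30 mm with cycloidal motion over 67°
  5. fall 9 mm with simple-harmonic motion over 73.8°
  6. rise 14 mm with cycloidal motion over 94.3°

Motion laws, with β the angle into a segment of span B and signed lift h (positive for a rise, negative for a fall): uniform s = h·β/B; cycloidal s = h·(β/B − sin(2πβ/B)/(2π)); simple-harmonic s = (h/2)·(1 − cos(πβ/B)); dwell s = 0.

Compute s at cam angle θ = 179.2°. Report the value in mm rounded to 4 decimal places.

seg 1 [0°–24.4°] uniform, h=29: full span → s += 29 → s = 29.0000
seg 2 [24.4°–52.1°] dwell: s stays 29.0000
seg 3 [52.1°–124.9°] cycloidal, h=18: full span → s += 18 → s = 47.0000
seg 4 [124.9°–191.9°] cycloidal, h=30: θ=179.2° here. β=54.3, B=67. 30·(0.8104 − sin(2π·0.8104)/(2π)) = 28.7478 → s = 75.7478

75.7478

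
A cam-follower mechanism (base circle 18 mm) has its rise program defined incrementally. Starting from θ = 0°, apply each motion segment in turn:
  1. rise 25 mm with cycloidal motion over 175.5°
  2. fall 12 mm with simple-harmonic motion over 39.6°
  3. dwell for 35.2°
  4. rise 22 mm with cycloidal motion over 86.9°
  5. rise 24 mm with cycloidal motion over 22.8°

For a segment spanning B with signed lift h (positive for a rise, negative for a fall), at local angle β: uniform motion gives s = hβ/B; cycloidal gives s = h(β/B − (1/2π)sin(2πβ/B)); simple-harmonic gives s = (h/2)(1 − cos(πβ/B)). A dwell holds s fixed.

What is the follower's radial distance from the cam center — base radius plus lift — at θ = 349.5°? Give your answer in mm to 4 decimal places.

seg 1 [0°–175.5°] cycloidal, h=25: full span → s += 25 → s = 25.0000
seg 2 [175.5°–215.1°] simple-harmonic, h=-12: full span → s += -12 → s = 13.0000
seg 3 [215.1°–250.3°] dwell: s stays 13.0000
seg 4 [250.3°–337.2°] cycloidal, h=22: full span → s += 22 → s = 35.0000
seg 5 [337.2°–360°] cycloidal, h=24: θ=349.5° here. β=12.3, B=22.8. 24·(0.5395 − sin(2π·0.5395)/(2π)) = 13.8851 → s = 48.8851
radial distance = base radius + s = 18 + 48.8851 = 66.8851

66.8851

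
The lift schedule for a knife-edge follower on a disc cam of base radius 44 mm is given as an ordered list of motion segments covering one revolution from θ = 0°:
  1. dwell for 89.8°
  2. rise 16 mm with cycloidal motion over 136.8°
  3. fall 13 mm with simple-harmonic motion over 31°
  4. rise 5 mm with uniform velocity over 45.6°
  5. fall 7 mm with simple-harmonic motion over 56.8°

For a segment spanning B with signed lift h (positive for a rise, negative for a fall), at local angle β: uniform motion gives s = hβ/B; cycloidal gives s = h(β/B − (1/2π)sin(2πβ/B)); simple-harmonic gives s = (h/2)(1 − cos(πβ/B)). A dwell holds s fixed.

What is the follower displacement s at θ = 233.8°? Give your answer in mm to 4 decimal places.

seg 1 [0°–89.8°] dwell: s stays 0.0000
seg 2 [89.8°–226.6°] cycloidal, h=16: full span → s += 16 → s = 16.0000
seg 3 [226.6°–257.6°] simple-harmonic, h=-13: θ=233.8° here. β=7.2, B=31. -13/2·(1 − cos(π·0.2323)) = -1.6549 → s = 14.3451

14.3451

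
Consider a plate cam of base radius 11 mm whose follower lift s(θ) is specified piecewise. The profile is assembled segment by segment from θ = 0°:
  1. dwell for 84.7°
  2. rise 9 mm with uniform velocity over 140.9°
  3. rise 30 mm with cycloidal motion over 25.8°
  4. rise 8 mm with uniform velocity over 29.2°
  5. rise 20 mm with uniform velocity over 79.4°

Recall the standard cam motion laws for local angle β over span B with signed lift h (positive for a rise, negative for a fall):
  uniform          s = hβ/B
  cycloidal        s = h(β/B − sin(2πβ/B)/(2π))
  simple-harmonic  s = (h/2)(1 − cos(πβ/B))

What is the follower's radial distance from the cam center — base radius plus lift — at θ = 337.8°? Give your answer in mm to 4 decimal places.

seg 1 [0°–84.7°] dwell: s stays 0.0000
seg 2 [84.7°–225.6°] uniform, h=9: full span → s += 9 → s = 9.0000
seg 3 [225.6°–251.4°] cycloidal, h=30: full span → s += 30 → s = 39.0000
seg 4 [251.4°–280.6°] uniform, h=8: full span → s += 8 → s = 47.0000
seg 5 [280.6°–360°] uniform, h=20: θ=337.8° here. β=57.2, B=79.4. 20·57.2/79.4 = 14.4081 → s = 61.4081
radial distance = base radius + s = 11 + 61.4081 = 72.4081

72.4081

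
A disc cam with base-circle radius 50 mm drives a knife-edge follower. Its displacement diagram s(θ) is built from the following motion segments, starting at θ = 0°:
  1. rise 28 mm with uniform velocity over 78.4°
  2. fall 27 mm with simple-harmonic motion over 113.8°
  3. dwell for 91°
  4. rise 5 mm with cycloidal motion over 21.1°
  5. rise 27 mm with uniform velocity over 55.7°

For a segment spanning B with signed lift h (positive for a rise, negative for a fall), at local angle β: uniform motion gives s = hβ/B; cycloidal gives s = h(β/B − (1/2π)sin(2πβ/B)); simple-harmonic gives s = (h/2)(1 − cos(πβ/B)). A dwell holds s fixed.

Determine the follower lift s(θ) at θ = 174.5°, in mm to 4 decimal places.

seg 1 [0°–78.4°] uniform, h=28: full span → s += 28 → s = 28.0000
seg 2 [78.4°–192.2°] simple-harmonic, h=-27: θ=174.5° here. β=96.1, B=113.8. -27/2·(1 − cos(π·0.8445)) = -25.4202 → s = 2.5798

2.5798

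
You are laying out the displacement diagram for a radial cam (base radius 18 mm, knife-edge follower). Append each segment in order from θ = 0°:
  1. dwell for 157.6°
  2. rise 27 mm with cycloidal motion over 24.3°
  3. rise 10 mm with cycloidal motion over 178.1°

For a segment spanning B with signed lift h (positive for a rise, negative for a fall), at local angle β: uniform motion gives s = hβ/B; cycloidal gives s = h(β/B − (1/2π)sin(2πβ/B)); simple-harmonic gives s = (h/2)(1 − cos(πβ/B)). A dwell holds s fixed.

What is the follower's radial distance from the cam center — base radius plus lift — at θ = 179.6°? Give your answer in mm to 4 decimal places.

seg 1 [0°–157.6°] dwell: s stays 0.0000
seg 2 [157.6°–181.9°] cycloidal, h=27: θ=179.6° here. β=22, B=24.3. 27·(0.9053 − sin(2π·0.9053)/(2π)) = 26.8520 → s = 26.8520
radial distance = base radius + s = 18 + 26.8520 = 44.8520

44.8520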